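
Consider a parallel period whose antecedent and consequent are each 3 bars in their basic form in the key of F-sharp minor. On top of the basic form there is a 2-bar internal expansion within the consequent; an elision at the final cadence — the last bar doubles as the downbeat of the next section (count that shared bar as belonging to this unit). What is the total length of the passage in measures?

Basic parallel period: 3 + 3 = 6 bars.
6 (basic form) + 2 (internal expansion) = 8.
The elision shares a bar with the next section but does not change this unit's count.

8 measures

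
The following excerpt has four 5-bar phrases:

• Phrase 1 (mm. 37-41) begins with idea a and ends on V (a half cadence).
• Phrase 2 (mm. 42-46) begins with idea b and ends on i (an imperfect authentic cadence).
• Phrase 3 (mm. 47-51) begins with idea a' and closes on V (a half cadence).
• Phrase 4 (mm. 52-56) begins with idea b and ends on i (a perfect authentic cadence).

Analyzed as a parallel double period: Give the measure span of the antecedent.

In a double period the four phrases pair into a large antecedent (phrases 1–2, ending imperfect authentic cadence) and a large consequent (phrases 3–4, ending perfect authentic cadence). The antecedent spans measures 37-46.

measures 37–46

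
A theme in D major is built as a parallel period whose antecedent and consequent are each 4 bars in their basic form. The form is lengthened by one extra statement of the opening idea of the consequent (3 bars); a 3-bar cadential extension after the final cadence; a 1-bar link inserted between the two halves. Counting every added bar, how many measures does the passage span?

15 measures

Basic parallel period: 4 + 4 = 8 bars.
8 (basic form) + 3 (extra statement) + 3 (cadential extension) + 1 (link) = 15.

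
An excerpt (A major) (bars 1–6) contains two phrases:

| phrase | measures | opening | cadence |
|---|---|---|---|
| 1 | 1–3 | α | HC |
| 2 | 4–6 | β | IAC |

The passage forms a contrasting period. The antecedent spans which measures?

measures 1–3

The antecedent is the phrase ending with the weaker cadence (half cadence, phrase 1) and the consequent the one ending more conclusively (imperfect authentic cadence, phrase 2); the antecedent is measures 1–3.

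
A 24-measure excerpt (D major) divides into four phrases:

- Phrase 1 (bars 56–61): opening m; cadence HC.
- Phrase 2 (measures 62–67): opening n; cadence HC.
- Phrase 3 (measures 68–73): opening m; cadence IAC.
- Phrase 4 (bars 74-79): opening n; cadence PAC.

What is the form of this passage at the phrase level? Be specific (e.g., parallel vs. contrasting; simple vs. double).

Four phrases in two halves: the first half (measures 56–67) ends with a half cadence, the second (mm. 68-79) with a perfect authentic cadence — a large antecedent–consequent pair, i.e. a double period.
Phrase 3 begins with the same material as phrase 1, making it parallel.

parallel double period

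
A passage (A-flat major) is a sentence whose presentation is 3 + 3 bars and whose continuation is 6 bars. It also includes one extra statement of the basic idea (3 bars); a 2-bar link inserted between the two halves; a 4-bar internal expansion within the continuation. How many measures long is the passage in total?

Basic sentence: 3 + 3 + 6 = 12 bars.
12 (basic form) + 3 (extra statement) + 2 (link) + 4 (internal expansion) = 21.

21 measures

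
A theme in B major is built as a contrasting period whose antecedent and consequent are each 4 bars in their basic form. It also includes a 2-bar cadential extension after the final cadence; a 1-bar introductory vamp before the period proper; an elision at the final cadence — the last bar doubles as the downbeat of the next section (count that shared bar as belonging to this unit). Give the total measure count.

Basic contrasting period: 4 + 4 = 8 bars.
8 (basic form) + 2 (cadential extension) + 1 (introduction) = 11.
The elision shares a bar with the next section but does not change this unit's count.

11 measures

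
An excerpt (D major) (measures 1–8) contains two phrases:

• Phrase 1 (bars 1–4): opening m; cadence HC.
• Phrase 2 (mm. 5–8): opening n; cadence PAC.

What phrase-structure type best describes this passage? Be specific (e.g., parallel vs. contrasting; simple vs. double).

contrasting period

Phrase 1 ends with a half cadence (weaker) and phrase 2 with a perfect authentic cadence (stronger): antecedent + consequent = a period.
The two phrases open with different material (m / n), so the period is contrasting.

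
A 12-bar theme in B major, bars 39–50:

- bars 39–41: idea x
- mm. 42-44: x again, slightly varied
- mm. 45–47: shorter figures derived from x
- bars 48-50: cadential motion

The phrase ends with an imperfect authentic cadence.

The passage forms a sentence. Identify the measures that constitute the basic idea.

The presentation of a sentence is the basic idea (mm. 39-41) plus its repetition (measures 42-44); the basic idea is therefore mm. 39–41.

measures 39–41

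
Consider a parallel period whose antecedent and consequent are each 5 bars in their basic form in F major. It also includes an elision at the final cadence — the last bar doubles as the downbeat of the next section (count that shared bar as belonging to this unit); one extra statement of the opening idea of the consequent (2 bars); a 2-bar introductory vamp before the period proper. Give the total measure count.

14 measures

Basic parallel period: 5 + 5 = 10 bars.
10 (basic form) + 2 (extra statement) + 2 (introduction) = 14.
The elision shares a bar with the next section but does not change this unit's count.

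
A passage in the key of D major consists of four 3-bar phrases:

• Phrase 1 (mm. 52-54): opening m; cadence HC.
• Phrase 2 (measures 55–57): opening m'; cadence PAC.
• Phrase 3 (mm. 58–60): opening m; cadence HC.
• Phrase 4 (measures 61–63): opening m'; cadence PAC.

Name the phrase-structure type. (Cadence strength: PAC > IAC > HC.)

The cadence pattern HC–PAC–HC–PAC is weak–strong twice, and phrases 3–4 restate phrases 1–2: a period heard twice, not a double period (which would end weakly at phrase 2).

repeated period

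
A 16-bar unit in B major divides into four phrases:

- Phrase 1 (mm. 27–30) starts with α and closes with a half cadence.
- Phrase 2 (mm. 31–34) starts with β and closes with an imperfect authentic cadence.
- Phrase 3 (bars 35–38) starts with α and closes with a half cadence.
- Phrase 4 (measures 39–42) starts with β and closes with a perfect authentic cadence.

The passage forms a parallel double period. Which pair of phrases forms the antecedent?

phrases 1 and 2

In a double period the first pair of phrases (ending imperfect authentic cadence) is the large antecedent and the second pair (ending perfect authentic cadence) is the large consequent; the antecedent is phrases 1 and 2.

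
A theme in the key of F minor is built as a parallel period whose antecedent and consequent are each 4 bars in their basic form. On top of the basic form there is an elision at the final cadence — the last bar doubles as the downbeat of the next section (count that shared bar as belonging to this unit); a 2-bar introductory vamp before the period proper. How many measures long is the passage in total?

10 measures

Basic parallel period: 4 + 4 = 8 bars.
8 (basic form) + 2 (introduction) = 10.
The elision shares a bar with the next section but does not change this unit's count.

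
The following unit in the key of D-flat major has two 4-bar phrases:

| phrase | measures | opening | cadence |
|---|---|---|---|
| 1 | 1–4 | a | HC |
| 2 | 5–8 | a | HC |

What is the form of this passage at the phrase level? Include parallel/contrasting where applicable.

repeated phrase

Both phrases have the same opening (a) and the same cadence (half cadence): the second is a restatement, not a consequent, so this is a repeated phrase rather than a period.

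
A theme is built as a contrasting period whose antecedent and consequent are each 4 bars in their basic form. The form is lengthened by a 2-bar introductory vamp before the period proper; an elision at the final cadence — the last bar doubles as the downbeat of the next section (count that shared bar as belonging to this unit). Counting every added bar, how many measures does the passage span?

Basic contrasting period: 4 + 4 = 8 bars.
8 (basic form) + 2 (introduction) = 10.
The elision shares a bar with the next section but does not change this unit's count.

10 measures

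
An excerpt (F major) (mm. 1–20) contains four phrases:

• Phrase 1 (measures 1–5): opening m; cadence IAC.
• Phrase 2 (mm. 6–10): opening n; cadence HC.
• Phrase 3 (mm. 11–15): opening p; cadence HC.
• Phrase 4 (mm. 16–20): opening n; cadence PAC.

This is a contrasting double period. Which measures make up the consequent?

In a double period the first pair of phrases (ending half cadence) is the large antecedent and the second pair (ending perfect authentic cadence) is the large consequent; the consequent is measures 11–20.

measures 11–20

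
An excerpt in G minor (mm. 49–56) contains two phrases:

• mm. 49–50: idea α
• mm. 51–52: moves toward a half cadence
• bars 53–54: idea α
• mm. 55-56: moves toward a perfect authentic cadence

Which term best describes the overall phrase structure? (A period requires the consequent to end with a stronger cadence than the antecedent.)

parallel period

Phrase 1 ends with a half cadence (weaker) and phrase 2 with a perfect authentic cadence (stronger): antecedent + consequent = a period.
The two phrases open with the same material (α / α), so the period is parallel.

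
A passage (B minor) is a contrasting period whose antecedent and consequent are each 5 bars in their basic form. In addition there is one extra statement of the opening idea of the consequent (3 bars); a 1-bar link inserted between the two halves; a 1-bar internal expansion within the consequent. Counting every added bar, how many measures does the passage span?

15 measures

Basic contrasting period: 5 + 5 = 10 bars.
10 (basic form) + 3 (extra statement) + 1 (link) + 1 (internal expansion) = 15.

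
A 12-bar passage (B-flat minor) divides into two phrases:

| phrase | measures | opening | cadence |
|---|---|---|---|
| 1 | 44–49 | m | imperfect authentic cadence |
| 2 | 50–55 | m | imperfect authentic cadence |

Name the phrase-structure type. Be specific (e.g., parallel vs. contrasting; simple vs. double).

Both phrases have the same opening (m) and the same cadence (imperfect authentic cadence): the second is a restatement, not a consequent, so this is a repeated phrase rather than a period.

repeated phrase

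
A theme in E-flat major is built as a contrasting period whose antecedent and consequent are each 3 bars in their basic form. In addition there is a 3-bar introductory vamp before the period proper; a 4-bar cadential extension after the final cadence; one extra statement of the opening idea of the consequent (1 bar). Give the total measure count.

Basic contrasting period: 3 + 3 = 6 bars.
6 (basic form) + 3 (introduction) + 4 (cadential extension) + 1 (extra statement) = 14.

14 measures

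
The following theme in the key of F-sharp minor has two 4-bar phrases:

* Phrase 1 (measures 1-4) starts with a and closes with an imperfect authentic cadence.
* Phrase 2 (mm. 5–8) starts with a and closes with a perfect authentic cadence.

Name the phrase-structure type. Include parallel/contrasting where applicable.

parallel period

Phrase 1 ends with an imperfect authentic cadence (weaker) and phrase 2 with a perfect authentic cadence (stronger): antecedent + consequent = a period.
The two phrases open with the same material (a / a), so the period is parallel.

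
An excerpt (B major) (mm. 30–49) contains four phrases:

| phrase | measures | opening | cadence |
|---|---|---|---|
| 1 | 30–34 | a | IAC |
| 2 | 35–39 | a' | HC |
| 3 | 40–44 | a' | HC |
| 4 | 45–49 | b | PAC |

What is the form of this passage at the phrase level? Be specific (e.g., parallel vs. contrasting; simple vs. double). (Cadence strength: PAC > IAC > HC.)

parallel double period

Four phrases in two halves: the first half (mm. 30–39) ends with a half cadence, the second (mm. 40-49) with a perfect authentic cadence — a large antecedent–consequent pair, i.e. a double period.
Phrase 3 begins with the same material as phrase 1, making it parallel.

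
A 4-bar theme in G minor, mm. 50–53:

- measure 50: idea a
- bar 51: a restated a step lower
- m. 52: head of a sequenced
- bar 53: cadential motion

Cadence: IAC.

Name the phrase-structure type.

Basic idea (m. 50) + its repetition (m. 51) form the presentation; fragmentation and cadence (mm. 52–53) form the continuation — the 4-bar whole is a sentence.

sentence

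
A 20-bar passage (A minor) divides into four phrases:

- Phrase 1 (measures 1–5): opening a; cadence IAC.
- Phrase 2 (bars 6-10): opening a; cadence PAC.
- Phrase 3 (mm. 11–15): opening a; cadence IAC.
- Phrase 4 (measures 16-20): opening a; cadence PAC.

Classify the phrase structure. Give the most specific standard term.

The cadence pattern IAC–PAC–IAC–PAC is weak–strong twice, and phrases 3–4 restate phrases 1–2: a period heard twice, not a double period (which would end weakly at phrase 2).

repeated period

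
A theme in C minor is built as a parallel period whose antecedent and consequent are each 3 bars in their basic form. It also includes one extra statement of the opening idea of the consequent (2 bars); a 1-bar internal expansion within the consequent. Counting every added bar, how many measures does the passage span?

9 measures

Basic parallel period: 3 + 3 = 6 bars.
6 (basic form) + 2 (extra statement) + 1 (internal expansion) = 9.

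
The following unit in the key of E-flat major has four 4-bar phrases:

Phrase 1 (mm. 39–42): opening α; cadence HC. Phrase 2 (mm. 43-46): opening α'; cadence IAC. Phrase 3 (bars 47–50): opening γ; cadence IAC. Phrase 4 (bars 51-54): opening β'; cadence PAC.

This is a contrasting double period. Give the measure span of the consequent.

measures 47–54

In a double period the first pair of phrases (ending imperfect authentic cadence) is the large antecedent and the second pair (ending perfect authentic cadence) is the large consequent; the consequent is measures 47–54.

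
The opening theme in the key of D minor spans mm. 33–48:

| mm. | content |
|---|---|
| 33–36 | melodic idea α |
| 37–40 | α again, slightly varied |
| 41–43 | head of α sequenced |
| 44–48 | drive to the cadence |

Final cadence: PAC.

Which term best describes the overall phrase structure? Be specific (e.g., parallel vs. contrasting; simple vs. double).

sentence

Basic idea (mm. 33-36) + its repetition (measures 37–40) form the presentation; fragmentation and cadence (measures 41–48) form the continuation — the 16-bar whole is a sentence.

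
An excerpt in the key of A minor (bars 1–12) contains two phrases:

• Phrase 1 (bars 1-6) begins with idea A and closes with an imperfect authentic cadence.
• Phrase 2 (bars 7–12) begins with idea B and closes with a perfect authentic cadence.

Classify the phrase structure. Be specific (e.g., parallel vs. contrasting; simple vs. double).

Phrase 1 ends with an imperfect authentic cadence (weaker) and phrase 2 with a perfect authentic cadence (stronger): antecedent + consequent = a period.
The two phrases open with different material (A / B), so the period is contrasting.

contrasting period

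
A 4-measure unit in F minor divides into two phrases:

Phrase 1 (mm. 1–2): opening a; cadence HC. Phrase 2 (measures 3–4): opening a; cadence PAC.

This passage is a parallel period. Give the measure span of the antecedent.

The antecedent is the phrase ending with the weaker cadence (half cadence, phrase 1) and the consequent the one ending more conclusively (perfect authentic cadence, phrase 2); the antecedent is measures 1-2.

measures 1–2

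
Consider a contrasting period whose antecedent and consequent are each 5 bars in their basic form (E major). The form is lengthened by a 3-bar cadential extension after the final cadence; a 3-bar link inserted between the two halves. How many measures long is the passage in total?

16 measures

Basic contrasting period: 5 + 5 = 10 bars.
10 (basic form) + 3 (cadential extension) + 3 (link) = 16.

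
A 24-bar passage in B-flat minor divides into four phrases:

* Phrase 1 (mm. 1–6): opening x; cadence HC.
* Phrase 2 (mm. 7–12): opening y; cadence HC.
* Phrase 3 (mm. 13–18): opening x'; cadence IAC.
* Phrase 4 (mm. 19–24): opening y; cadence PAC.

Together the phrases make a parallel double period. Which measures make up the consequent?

In a double period the first pair of phrases (ending half cadence) is the large antecedent and the second pair (ending perfect authentic cadence) is the large consequent; the consequent is measures 13–24.

measures 13–24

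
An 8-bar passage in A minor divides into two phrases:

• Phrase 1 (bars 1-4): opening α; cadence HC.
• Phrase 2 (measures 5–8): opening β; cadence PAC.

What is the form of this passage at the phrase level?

Phrase 1 ends with a half cadence (weaker) and phrase 2 with a perfect authentic cadence (stronger): antecedent + consequent = a period.
The two phrases open with different material (α / β), so the period is contrasting.

contrasting period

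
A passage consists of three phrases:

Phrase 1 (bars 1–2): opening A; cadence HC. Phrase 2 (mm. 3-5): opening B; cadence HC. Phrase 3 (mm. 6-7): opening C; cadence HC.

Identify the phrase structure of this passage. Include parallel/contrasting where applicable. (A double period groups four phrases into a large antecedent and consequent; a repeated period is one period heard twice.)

The final phrase closes with a half cadence, which is not stronger than the preceding half cadence; the 3 phrases lack an overall antecedent–consequent design and so form a phrase group.

phrase group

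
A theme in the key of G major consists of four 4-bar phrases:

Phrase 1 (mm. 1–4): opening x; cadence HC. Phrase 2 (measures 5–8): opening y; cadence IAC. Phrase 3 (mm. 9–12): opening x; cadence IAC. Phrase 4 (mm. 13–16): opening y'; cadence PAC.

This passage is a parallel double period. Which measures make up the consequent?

In a double period the four phrases pair into a large antecedent (phrases 1–2, ending imperfect authentic cadence) and a large consequent (phrases 3–4, ending perfect authentic cadence). The consequent spans mm. 9–16.

measures 9–16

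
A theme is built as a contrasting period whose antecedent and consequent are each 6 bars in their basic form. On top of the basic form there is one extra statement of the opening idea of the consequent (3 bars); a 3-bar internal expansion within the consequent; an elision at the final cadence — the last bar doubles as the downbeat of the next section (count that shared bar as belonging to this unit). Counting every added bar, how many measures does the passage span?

Basic contrasting period: 6 + 6 = 12 bars.
12 (basic form) + 3 (extra statement) + 3 (internal expansion) = 18.
The elision shares a bar with the next section but does not change this unit's count.

18 measures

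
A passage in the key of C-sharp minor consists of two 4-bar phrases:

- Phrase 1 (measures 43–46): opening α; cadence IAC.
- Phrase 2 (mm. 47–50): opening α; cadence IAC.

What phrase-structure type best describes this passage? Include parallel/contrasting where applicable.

repeated phrase

Both phrases have the same opening (α) and the same cadence (imperfect authentic cadence): the second is a restatement, not a consequent, so this is a repeated phrase rather than a period.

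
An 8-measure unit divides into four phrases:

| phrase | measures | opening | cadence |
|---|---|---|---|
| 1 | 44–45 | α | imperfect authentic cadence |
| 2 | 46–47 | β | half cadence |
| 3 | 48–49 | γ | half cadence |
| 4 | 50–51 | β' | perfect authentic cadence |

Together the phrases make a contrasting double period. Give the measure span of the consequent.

measures 48–51

In a double period the first pair of phrases (ending half cadence) is the large antecedent and the second pair (ending perfect authentic cadence) is the large consequent; the consequent is measures 48–51.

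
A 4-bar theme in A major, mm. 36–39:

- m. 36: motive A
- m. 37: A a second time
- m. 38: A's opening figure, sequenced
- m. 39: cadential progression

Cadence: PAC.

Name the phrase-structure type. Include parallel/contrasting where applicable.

sentence

Basic idea (m. 36) + its repetition (m. 37) form the presentation; fragmentation and cadence (mm. 38-39) form the continuation — the 4-bar whole is a sentence.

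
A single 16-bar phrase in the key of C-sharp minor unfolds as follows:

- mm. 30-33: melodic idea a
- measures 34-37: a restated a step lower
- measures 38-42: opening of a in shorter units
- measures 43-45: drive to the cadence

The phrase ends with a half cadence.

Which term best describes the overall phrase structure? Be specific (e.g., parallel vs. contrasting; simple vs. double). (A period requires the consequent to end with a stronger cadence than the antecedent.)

Basic idea (measures 30–33) + its repetition (measures 34–37) form the presentation; fragmentation and cadence (measures 38–45) form the continuation — the 16-bar whole is a sentence.

sentence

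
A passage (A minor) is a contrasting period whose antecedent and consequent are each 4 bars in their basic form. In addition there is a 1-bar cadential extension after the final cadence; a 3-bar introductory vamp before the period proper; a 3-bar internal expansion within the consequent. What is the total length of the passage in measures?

15 measures

Basic contrasting period: 4 + 4 = 8 bars.
8 (basic form) + 1 (cadential extension) + 3 (introduction) + 3 (internal expansion) = 15.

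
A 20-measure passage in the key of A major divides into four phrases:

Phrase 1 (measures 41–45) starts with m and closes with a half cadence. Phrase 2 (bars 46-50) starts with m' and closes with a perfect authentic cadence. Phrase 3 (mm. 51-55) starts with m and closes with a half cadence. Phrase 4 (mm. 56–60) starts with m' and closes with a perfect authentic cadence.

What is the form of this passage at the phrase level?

The cadence pattern HC–PAC–HC–PAC is weak–strong twice, and phrases 3–4 restate phrases 1–2: a period heard twice, not a double period (which would end weakly at phrase 2).

repeated period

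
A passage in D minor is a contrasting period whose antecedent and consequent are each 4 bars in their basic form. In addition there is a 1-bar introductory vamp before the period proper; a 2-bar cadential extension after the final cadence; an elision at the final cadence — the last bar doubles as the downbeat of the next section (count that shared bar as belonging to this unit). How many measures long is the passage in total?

Basic contrasting period: 4 + 4 = 8 bars.
8 (basic form) + 1 (introduction) + 2 (cadential extension) = 11.
The elision shares a bar with the next section but does not change this unit's count.

11 measures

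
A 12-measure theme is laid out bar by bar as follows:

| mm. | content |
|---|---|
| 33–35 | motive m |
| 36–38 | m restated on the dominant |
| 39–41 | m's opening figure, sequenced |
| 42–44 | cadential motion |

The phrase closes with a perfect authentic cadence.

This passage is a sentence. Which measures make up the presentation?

measures 33–38

The presentation of a sentence is the basic idea (mm. 33–35) plus its repetition (mm. 36–38); the presentation is therefore mm. 33–38.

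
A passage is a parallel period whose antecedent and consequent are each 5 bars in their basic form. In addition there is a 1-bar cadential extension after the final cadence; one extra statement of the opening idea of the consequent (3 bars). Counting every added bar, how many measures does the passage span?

14 measures

Basic parallel period: 5 + 5 = 10 bars.
10 (basic form) + 1 (cadential extension) + 3 (extra statement) = 14.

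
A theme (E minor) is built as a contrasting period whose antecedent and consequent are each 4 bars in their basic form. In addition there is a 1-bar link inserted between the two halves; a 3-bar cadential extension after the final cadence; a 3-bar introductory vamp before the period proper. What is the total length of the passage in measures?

15 measures

Basic contrasting period: 4 + 4 = 8 bars.
8 (basic form) + 1 (link) + 3 (cadential extension) + 3 (introduction) = 15.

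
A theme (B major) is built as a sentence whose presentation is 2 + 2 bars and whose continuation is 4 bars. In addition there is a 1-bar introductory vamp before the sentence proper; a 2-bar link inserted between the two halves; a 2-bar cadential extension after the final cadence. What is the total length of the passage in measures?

13 measures

Basic sentence: 2 + 2 + 4 = 8 bars.
8 (basic form) + 1 (introduction) + 2 (link) + 2 (cadential extension) = 13.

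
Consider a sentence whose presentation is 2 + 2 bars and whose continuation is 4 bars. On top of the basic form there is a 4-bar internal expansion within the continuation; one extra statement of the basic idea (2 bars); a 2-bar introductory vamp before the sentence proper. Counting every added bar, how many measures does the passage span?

Basic sentence: 2 + 2 + 4 = 8 bars.
8 (basic form) + 4 (internal expansion) + 2 (extra statement) + 2 (introduction) = 16.

16 measures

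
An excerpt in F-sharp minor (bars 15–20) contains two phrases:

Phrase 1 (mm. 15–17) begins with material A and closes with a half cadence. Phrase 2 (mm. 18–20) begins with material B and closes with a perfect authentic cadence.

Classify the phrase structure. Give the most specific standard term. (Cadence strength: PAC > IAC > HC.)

contrasting period

Phrase 1 ends with a half cadence (weaker) and phrase 2 with a perfect authentic cadence (stronger): antecedent + consequent = a period.
The two phrases open with different material (A / B), so the period is contrasting.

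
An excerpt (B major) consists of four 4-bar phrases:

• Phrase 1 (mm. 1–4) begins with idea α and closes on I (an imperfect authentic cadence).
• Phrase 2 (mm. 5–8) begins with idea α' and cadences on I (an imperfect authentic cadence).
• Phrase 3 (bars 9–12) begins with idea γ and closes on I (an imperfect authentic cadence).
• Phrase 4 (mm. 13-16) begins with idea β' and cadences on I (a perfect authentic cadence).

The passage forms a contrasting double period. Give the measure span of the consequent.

In a double period the first pair of phrases (ending imperfect authentic cadence) is the large antecedent and the second pair (ending perfect authentic cadence) is the large consequent; the consequent is measures 9–16.

measures 9–16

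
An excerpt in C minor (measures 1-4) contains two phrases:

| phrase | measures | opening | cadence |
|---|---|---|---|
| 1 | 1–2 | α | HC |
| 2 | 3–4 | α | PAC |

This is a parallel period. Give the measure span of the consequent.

measures 3–4

The phrase ending with the weaker cadence (half cadence) is the antecedent; the one ending more conclusively (perfect authentic cadence) is the consequent. The consequent is measures 3–4.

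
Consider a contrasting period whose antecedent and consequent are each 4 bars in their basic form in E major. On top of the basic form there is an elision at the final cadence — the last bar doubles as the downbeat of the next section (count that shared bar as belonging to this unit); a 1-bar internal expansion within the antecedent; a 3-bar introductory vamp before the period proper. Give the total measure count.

12 measures

Basic contrasting period: 4 + 4 = 8 bars.
8 (basic form) + 1 (internal expansion) + 3 (introduction) = 12.
The elision shares a bar with the next section but does not change this unit's count.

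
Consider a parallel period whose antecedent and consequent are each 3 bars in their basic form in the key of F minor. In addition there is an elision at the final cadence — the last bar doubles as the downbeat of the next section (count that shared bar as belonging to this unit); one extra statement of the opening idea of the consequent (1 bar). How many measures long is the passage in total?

7 measures

Basic parallel period: 3 + 3 = 6 bars.
6 (basic form) + 1 (extra statement) = 7.
The elision shares a bar with the next section but does not change this unit's count.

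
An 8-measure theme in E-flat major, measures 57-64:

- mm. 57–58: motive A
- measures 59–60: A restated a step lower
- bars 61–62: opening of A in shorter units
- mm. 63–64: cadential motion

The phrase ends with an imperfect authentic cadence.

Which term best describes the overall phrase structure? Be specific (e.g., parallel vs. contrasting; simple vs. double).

Basic idea (mm. 57–58) + its repetition (mm. 59-60) form the presentation; fragmentation and cadence (mm. 61–64) form the continuation — the 8-bar whole is a sentence.

sentence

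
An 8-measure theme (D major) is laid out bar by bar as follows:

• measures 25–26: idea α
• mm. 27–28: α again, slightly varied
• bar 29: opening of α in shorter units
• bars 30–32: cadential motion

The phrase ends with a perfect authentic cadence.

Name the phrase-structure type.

sentence

Basic idea (mm. 25-26) + its repetition (bars 27–28) form the presentation; fragmentation and cadence (mm. 29–32) form the continuation — the 8-bar whole is a sentence.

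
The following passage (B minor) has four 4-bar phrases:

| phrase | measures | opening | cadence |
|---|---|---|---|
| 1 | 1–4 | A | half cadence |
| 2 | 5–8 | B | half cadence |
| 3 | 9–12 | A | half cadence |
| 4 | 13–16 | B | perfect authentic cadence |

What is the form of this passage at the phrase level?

Four phrases in two halves: the first half (bars 1–8) ends with a half cadence, the second (mm. 9–16) with a perfect authentic cadence — a large antecedent–consequent pair, i.e. a double period.
Phrase 3 begins with the same material as phrase 1, making it parallel.

parallel double period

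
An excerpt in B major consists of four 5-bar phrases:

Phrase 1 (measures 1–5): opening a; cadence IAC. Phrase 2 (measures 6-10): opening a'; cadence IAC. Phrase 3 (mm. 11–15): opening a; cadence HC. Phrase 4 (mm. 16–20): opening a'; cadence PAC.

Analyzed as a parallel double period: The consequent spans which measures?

In a double period the four phrases pair into a large antecedent (phrases 1–2, ending imperfect authentic cadence) and a large consequent (phrases 3–4, ending perfect authentic cadence). The consequent spans bars 11–20.

measures 11–20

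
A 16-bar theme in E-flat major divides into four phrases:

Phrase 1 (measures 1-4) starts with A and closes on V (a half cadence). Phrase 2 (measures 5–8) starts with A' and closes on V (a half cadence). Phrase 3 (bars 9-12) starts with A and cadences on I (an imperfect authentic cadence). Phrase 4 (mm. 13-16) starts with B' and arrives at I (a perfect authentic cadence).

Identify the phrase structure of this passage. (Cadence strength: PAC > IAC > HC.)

Four phrases in two halves: the first half (mm. 1–8) ends with a half cadence, the second (mm. 9–16) with a perfect authentic cadence — a large antecedent–consequent pair, i.e. a double period.
Phrase 3 begins with the same material as phrase 1, making it parallel.

parallel double period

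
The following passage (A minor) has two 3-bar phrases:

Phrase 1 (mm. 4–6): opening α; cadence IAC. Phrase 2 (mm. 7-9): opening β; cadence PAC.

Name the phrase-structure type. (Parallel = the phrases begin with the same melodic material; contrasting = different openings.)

Phrase 1 ends with an imperfect authentic cadence (weaker) and phrase 2 with a perfect authentic cadence (stronger): antecedent + consequent = a period.
The two phrases open with different material (α / β), so the period is contrasting.

contrasting period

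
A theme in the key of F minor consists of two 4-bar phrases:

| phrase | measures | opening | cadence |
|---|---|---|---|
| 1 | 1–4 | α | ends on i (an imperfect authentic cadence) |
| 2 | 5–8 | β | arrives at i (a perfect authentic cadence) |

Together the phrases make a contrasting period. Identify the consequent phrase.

The phrase ending with the weaker cadence (imperfect authentic cadence) is the antecedent; the one ending more conclusively (perfect authentic cadence) is the consequent. The consequent is phrase 2.

phrase 2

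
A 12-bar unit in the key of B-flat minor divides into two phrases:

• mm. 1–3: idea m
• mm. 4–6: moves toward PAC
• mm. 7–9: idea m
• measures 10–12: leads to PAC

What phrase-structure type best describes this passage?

Both phrases have the same opening (m) and the same cadence (perfect authentic cadence): the second is a restatement, not a consequent, so this is a repeated phrase rather than a period.

repeated phrase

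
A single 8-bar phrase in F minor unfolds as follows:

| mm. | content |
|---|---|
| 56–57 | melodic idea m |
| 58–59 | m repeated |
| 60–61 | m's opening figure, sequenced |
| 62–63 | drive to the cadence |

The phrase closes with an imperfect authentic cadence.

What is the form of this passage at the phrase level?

Basic idea (mm. 56–57) + its repetition (mm. 58–59) form the presentation; fragmentation and cadence (mm. 60–63) form the continuation — the 8-bar whole is a sentence.

sentence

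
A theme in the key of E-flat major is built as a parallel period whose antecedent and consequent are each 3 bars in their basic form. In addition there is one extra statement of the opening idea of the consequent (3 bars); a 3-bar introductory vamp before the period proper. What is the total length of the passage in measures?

Basic parallel period: 3 + 3 = 6 bars.
6 (basic form) + 3 (extra statement) + 3 (introduction) = 12.

12 measures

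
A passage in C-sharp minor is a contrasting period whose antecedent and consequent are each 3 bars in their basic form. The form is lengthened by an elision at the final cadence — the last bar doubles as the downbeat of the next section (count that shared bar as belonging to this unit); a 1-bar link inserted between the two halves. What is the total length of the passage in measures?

7 measures

Basic contrasting period: 3 + 3 = 6 bars.
6 (basic form) + 1 (link) = 7.
The elision shares a bar with the next section but does not change this unit's count.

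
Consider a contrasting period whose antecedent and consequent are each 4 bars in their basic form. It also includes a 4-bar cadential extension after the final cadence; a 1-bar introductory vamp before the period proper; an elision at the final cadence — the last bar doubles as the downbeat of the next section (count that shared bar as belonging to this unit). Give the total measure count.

13 measures

Basic contrasting period: 4 + 4 = 8 bars.
8 (basic form) + 4 (cadential extension) + 1 (introduction) = 13.
The elision shares a bar with the next section but does not change this unit's count.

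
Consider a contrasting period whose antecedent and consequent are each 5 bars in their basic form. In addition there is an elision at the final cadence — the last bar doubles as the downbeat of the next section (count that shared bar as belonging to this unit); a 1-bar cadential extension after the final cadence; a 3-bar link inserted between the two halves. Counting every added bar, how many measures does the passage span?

14 measures

Basic contrasting period: 5 + 5 = 10 bars.
10 (basic form) + 1 (cadential extension) + 3 (link) = 14.
The elision shares a bar with the next section but does not change this unit's count.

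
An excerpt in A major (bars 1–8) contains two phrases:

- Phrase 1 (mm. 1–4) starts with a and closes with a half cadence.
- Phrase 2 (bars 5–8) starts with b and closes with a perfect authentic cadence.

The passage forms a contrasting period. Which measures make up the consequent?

measures 5–8

The phrase ending with the weaker cadence (half cadence) is the antecedent; the one ending more conclusively (perfect authentic cadence) is the consequent. The consequent is measures 5–8.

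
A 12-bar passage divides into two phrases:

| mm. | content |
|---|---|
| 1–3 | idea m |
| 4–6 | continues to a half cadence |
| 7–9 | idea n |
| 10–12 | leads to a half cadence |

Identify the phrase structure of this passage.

phrase group

The second phrase closes with a half cadence, which is not stronger than the first phrase's half cadence; without a weak→strong cadential pair there is no antecedent–consequent relationship, so this is a phrase group rather than a period.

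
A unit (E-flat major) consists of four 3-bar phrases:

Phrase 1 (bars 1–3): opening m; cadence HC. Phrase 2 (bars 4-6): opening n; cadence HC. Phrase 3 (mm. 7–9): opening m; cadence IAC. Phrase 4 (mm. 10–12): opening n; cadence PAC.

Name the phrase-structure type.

parallel double period

Four phrases in two halves: the first half (mm. 1–6) ends with a half cadence, the second (mm. 7-12) with a perfect authentic cadence — a large antecedent–consequent pair, i.e. a double period.
Phrase 3 begins with the same material as phrase 1, making it parallel.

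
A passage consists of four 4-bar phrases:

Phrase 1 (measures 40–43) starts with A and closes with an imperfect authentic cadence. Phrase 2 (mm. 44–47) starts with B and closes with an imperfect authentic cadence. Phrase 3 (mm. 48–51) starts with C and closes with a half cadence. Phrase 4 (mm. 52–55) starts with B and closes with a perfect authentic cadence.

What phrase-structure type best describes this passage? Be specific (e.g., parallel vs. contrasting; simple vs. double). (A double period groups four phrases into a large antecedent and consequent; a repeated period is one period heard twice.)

Four phrases in two halves: the first half (mm. 40–47) ends with an imperfect authentic cadence, the second (mm. 48-55) with a perfect authentic cadence — a large antecedent–consequent pair, i.e. a double period.
Phrase 3 begins with different material from phrase 1, making it contrasting.

contrasting double period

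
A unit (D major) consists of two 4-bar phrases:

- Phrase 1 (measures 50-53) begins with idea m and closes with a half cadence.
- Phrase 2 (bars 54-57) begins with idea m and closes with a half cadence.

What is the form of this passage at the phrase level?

Both phrases have the same opening (m) and the same cadence (half cadence): the second is a restatement, not a consequent, so this is a repeated phrase rather than a period.

repeated phrase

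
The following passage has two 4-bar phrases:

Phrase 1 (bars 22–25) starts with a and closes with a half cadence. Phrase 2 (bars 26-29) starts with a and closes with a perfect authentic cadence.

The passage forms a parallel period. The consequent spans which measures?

measures 26–29

The antecedent is the phrase ending with the weaker cadence (half cadence, phrase 1) and the consequent the one ending more conclusively (perfect authentic cadence, phrase 2); the consequent is mm. 26–29.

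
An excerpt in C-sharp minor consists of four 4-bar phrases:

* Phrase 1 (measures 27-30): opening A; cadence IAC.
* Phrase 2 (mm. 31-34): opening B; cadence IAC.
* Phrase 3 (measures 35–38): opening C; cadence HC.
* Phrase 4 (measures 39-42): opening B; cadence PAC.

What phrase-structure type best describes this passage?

contrasting double period

Four phrases in two halves: the first half (bars 27–34) ends with an imperfect authentic cadence, the second (measures 35-42) with a perfect authentic cadence — a large antecedent–consequent pair, i.e. a double period.
Phrase 3 begins with different material from phrase 1, making it contrasting.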